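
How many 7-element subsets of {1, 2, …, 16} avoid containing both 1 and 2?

9438

All 7-subsets: C(16,7) = 11440. Those containing both fixed elements: C(14,5) = 2002.
11440 − 2002 = 9438.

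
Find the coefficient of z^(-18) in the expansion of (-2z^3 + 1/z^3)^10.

General term: C(10,j)·(-2z^3)^j·(1/z^3)^(10-j), with z-exponent 3j − 3(10−j) = 6j − 30.
Set 6j − 30 = -18: j = 2.
C(10,2) = 45; (-2)^2 = 4; 1^8 = 1.
Coefficient = 45 · 4 · 1 = 180.

180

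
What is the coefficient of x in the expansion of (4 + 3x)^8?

393216

The general term is C(8,j)·(4)^j·(3x)^(8-j); the x^1 term has j = 7.
C(8,7) = 8.
Coefficient = C(8,7) · 4^7 · 3^1 = 8 · 16384 · 3 = 393216.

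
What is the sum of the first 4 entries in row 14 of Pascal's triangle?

1 + 14 + 91 + 364 = 470.

470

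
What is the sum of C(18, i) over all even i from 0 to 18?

131072

Even-i terms of row 18 sum to 2^17 = 131072.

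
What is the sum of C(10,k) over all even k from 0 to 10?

512

Even-k terms of row 10 sum to 2^9 = 512.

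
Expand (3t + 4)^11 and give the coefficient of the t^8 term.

69284160

The general term is C(11,j)·(3t)^j·(4)^(11-j); the t^8 term has j = 8.
C(11,8) = 165.
Coefficient = C(11,8) · 3^8 · 4^3 = 165 · 6561 · 64 = 69284160.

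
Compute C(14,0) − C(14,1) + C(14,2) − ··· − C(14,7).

-1716

The partial alternating sum Σ_{k=0}^{7} (−1)^k C(14,k) = (−1)^7 C(13,7) = -1716.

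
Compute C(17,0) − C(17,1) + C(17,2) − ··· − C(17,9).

The partial alternating sum Σ_{k=0}^{9} (−1)^k C(17,k) = (−1)^9 C(16,9) = -11440.

-11440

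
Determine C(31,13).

206253075

C(31,13) = (31·30·29·28·27·26·25·24·23·22·21·20·19) / 13! = 1284342188088960000 / 6227020800 = 206253075.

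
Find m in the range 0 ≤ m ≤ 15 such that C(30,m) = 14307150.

C(30,m) increases on 0 ≤ m ≤ 15. C(30,8) = 5852925 and C(30,9) = 14307150, so m = 9.

9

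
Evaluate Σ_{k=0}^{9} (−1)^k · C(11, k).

The partial alternating sum Σ_{k=0}^{9} (−1)^k C(11,k) = (−1)^9 C(10,9) = -10.

-10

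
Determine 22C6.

C(22,6) = (22·21·20·19·18·17) / 6! = 53721360 / 720 = 74613.

74613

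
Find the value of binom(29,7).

C(29,7) = (29·28·27·26·25·24·23) / 7! = 7866331200 / 5040 = 1560780.

1560780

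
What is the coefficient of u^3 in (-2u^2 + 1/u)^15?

320320

General term: C(15,j)·(-2u^2)^j·(1/u)^(15-j), with u-exponent 2j − 1(15−j) = 3j − 15.
Set 3j − 15 = 3: j = 6.
C(15,6) = 5005; (-2)^6 = 64; 1^9 = 1.
Coefficient = 5005 · 64 · 1 = 320320.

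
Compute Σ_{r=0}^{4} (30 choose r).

1 + 30 + 435 + 4060 + 27405 = 31931.

31931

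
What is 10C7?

120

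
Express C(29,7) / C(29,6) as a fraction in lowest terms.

23/7

C(n,k+1)/C(n,k) = (n−k)/(k+1) = (29−6)/(6+1) = 23/7.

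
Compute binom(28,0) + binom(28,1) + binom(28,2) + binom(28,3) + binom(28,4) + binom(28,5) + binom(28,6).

1 + 28 + 378 + 3276 + 20475 + 98280 + 376740 = 499178.

499178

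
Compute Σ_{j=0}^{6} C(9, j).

1 + 9 + 36 + 84 + 126 + 126 + 84 = 466.

466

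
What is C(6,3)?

C(6,3) = (6·5·4) / 3! = 120 / 6 = 20.

20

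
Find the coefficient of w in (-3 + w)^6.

The general term is C(6,j)·(-3)^j·(w)^(6-j); the w^1 term has j = 5.
C(6,5) = 6.
Coefficient = C(6,5) · (-3)^5 = 6 · (-243) = -1458.

-1458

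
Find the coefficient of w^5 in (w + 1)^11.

462

The general term is C(11,j)·(w)^j·(1)^(11-j); the w^5 term has j = 5.
C(11,5) = 462.
Coefficient = C(11,5) = 462.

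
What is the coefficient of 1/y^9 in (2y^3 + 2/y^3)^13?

General term: C(13,j)·(2y^3)^j·(2/y^3)^(13-j), with y-exponent 3j − 3(13−j) = 6j − 39.
Set 6j − 39 = -9: j = 5.
C(13,5) = 1287; 2^5 = 32; 2^8 = 256.
Coefficient = 1287 · 32 · 256 = 10543104.

10543104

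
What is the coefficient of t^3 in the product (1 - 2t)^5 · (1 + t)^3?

11

Coefficient of t^3 = Σ_{j} C(5,j)·(-2)^j·C(3,3-j)·1^(3-j) for j from 0 to 3.
= 1 + (-30) + 120 + (-80) = 11.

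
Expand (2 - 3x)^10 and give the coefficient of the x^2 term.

The general term is C(10,j)·(2)^j·(-3x)^(10-j); the x^2 term has j = 8.
C(10,8) = 45.
Coefficient = C(10,8) · 2^8 · (-3)^2 = 45 · 256 · 9 = 103680.

103680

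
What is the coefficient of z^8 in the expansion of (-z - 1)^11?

The general term is C(11,j)·(-z)^j·(-1)^(11-j); the z^8 term has j = 8.
C(11,8) = 165.
Coefficient = C(11,8) · (-1)^3 = 165 · (-1) = -165.

-165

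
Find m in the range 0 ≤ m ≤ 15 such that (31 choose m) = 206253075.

13

C(31,m) increases on 0 ≤ m ≤ 15. C(31,12) = 141120525 and C(31,13) = 206253075, so m = 13.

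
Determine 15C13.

C(15,13) = C(15,2) by symmetry.
C(15,2) = (15·14) / 2! = 210 / 2 = 105.

105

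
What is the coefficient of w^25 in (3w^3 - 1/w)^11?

1082565

General term: C(11,j)·(3w^3)^j·(-1/w)^(11-j), with w-exponent 3j − 1(11−j) = 4j − 11.
Set 4j − 11 = 25: j = 9.
C(11,9) = 55; 3^9 = 19683; (-1)^2 = 1.
Coefficient = 55 · 19683 · 1 = 1082565.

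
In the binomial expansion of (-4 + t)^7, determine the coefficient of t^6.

-28

The general term is C(7,j)·(-4)^j·(t)^(7-j); the t^6 term has j = 1.
C(7,1) = 7.
Coefficient = C(7,1) · (-4)^1 = 7 · (-4) = -28.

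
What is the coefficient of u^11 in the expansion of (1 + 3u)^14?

The general term is C(14,j)·(1)^j·(3u)^(14-j); the u^11 term has j = 3.
C(14,3) = 364.
Coefficient = C(14,3) · 3^11 = 364 · 177147 = 64481508.

64481508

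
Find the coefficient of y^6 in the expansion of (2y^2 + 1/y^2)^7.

672

General term: C(7,j)·(2y^2)^j·(1/y^2)^(7-j), with y-exponent 2j − 2(7−j) = 4j − 14.
Set 4j − 14 = 6: j = 5.
C(7,5) = 21; 2^5 = 32; 1^2 = 1.
Coefficient = 21 · 32 · 1 = 672.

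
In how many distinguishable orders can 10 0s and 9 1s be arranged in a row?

92378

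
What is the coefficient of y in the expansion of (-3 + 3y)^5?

The general term is C(5,j)·(-3)^j·(3y)^(5-j); the y^1 term has j = 4.
C(5,4) = 5.
Coefficient = C(5,4) · (-3)^4 · 3^1 = 5 · 81 · 3 = 1215.

1215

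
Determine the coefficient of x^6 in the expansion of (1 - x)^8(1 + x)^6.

-5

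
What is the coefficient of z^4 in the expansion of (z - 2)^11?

The general term is C(11,j)·(z)^j·(-2)^(11-j); the z^4 term has j = 4.
C(11,4) = 330.
Coefficient = C(11,4) · (-2)^7 = 330 · (-128) = -42240.

-42240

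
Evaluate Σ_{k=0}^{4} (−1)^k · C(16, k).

The partial alternating sum Σ_{k=0}^{4} (−1)^k C(16,k) = (−1)^4 C(15,4) = 1365.

1365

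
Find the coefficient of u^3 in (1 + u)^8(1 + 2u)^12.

4600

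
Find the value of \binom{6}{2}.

C(6,2) = (6·5) / 2! = 30 / 2 = 15.

15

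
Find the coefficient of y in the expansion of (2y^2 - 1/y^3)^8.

-1792

General term: C(8,j)·(2y^2)^j·(-1/y^3)^(8-j), with y-exponent 2j − 3(8−j) = 5j − 24.
Set 5j − 24 = 1: j = 5.
C(8,5) = 56; 2^5 = 32; (-1)^3 = -1.
Coefficient = 56 · 32 · (-1) = -1792.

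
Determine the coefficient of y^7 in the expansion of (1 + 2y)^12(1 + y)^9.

2468340

Coefficient of y^7 = Σ_{j} C(12,j)·2^j·C(9,7-j)·1^(7-j) for j from 0 to 7.
= 36 + 2016 + 33264 + 221760 + 665280 + 912384 + 532224 + 101376 = 2468340.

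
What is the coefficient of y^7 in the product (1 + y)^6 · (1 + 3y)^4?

Coefficient of y^7 = Σ_{j} C(6,j)·1^j·C(4,7-j)·3^(7-j) for j from 3 to 6.
= 1620 + 1620 + 324 + 12 = 3576.

3576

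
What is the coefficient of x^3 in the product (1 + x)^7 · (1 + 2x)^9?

2093

Coefficient of x^3 = Σ_{j} C(7,j)·1^j·C(9,3-j)·2^(3-j) for j from 0 to 3.
= 672 + 1008 + 378 + 35 = 2093.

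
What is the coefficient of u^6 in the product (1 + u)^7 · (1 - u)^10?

Coefficient of u^6 = Σ_{j} C(7,j)·1^j·C(10,6-j)·(-1)^(6-j) for j from 0 to 6.
= 210 + (-1764) + 4410 + (-4200) + 1575 + (-210) + 7 = 28.

28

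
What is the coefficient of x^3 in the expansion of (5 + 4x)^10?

The general term is C(10,j)·(5)^j·(4x)^(10-j); the x^3 term has j = 7.
C(10,7) = 120.
Coefficient = C(10,7) · 5^7 · 4^3 = 120 · 78125 · 64 = 600000000.

600000000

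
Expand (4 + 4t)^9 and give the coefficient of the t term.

The general term is C(9,j)·(4)^j·(4t)^(9-j); the t^1 term has j = 8.
C(9,8) = 9.
Coefficient = C(9,8) · 4^8 · 4^1 = 9 · 65536 · 4 = 2359296.

2359296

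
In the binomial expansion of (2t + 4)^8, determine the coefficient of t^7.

4096

The general term is C(8,j)·(2t)^j·(4)^(8-j); the t^7 term has j = 7.
C(8,7) = 8.
Coefficient = C(8,7) · 2^7 · 4^1 = 8 · 128 · 4 = 4096.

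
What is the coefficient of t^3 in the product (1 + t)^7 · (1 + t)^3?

120

Coefficient of t^3 = Σ_{j} C(7,j)·C(3,3-j) for j from 0 to 3.
= 1 + 21 + 63 + 35 = 120.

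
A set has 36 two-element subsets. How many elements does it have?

n(n−1)/2 = 36 ⇒ n(n−1) = 72. Since 9·8 = 72, n = 9.

9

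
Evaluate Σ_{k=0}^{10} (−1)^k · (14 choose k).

The partial alternating sum Σ_{k=0}^{10} (−1)^k C(14,k) = (−1)^10 C(13,10) = 286.

286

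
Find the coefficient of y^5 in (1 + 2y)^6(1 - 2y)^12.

Coefficient of y^5 = Σ_{j} C(6,j)·2^j·C(12,5-j)·(-2)^(5-j) for j from 0 to 5.
= (-25344) + 95040 + (-105600) + 42240 + (-5760) + 192 = 768.

768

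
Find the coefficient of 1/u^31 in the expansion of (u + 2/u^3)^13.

159744

General term: C(13,j)·(u)^j·(2/u^3)^(13-j), with u-exponent 1j − 3(13−j) = 4j − 39.
Set 4j − 39 = -31: j = 2.
C(13,2) = 78; 1^2 = 1; 2^11 = 2048.
Coefficient = 78 · 1 · 2048 = 159744.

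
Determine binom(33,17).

1166803110

C(33,17) = C(33,16) by symmetry.
C(33,16) = (33·32·31·30·29·28·27·26·25·24·23·22·21·20·19·18) / 16! = 24412776311194951680000 / 20922789888000 = 1166803110.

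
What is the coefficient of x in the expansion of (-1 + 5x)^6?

-30

The general term is C(6,j)·(-1)^j·(5x)^(6-j); the x^1 term has j = 5.
C(6,5) = 6.
Coefficient = C(6,5) · (-1)^5 · 5^1 = 6 · (-1) · 5 = -30.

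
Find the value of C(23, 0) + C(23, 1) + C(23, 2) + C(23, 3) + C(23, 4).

10903

1 + 23 + 253 + 1771 + 8855 = 10903.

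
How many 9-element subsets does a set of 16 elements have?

C(16,9) = C(16,7) by symmetry.
C(16,7) = (16·15·14·13·12·11·10) / 7! = 57657600 / 5040 = 11440.

11440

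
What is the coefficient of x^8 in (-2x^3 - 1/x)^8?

1120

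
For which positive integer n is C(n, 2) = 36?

n(n−1)/2 = 36 ⇒ n(n−1) = 72. Since 9·8 = 72, n = 9.

9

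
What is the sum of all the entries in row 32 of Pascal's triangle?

4294967296

Setting x = 1 in (1+x)^32 gives Σ C(32,r) = 2^32 = 4294967296.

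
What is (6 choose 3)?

C(6,3) = (6·5·4) / 3! = 120 / 6 = 20.

20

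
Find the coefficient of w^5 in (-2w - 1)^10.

The general term is C(10,j)·(-2w)^j·(-1)^(10-j); the w^5 term has j = 5.
C(10,5) = 252.
Coefficient = C(10,5) · (-2)^5 · (-1)^5 = 252 · (-32) · (-1) = 8064.

8064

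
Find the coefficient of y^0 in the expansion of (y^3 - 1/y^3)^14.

General term: C(14,j)·(y^3)^j·(-1/y^3)^(14-j), with y-exponent 3j − 3(14−j) = 6j − 42.
Set 6j − 42 = 0: j = 7.
C(14,7) = 3432; 1^7 = 1; (-1)^7 = -1.
Coefficient = 3432 · 1 · (-1) = -3432.

-3432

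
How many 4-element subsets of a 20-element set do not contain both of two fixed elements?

4692

All 4-subsets: C(20,4) = 4845. Those containing both fixed elements: C(18,2) = 153.
4845 − 153 = 4692.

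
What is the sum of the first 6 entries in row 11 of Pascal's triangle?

1 + 11 + 55 + 165 + 330 + 462 = 1024.

1024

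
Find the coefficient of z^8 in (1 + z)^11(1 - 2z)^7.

Coefficient of z^8 = Σ_{j} C(11,j)·1^j·C(7,8-j)·(-2)^(8-j) for j from 1 to 8.
= (-1408) + 24640 + (-110880) + 184800 + (-129360) + 38808 + (-4620) + 165 = 2145.

2145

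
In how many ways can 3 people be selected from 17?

This is C(17,3) = 680.

680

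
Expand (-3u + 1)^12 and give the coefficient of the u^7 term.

-1732104

The general term is C(12,j)·(-3u)^j·(1)^(12-j); the u^7 term has j = 7.
C(12,7) = 792.
Coefficient = C(12,7) · (-3)^7 = 792 · (-2187) = -1732104.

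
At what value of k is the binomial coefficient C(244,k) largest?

122

C(244,k) is maximized at k = 244/2 = 122.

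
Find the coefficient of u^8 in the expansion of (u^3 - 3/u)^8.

5670

General term: C(8,j)·(u^3)^j·(-3/u)^(8-j), with u-exponent 3j − 1(8−j) = 4j − 8.
Set 4j − 8 = 8: j = 4.
C(8,4) = 70; 1^4 = 1; (-3)^4 = 81.
Coefficient = 70 · 1 · 81 = 5670.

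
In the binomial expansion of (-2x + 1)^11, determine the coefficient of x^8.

The general term is C(11,j)·(-2x)^j·(1)^(11-j); the x^8 term has j = 8.
C(11,8) = 165.
Coefficient = C(11,8) · (-2)^8 = 165 · 256 = 42240.

42240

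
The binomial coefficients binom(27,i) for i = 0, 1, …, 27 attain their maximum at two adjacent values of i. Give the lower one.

13

For odd n = 27, C(27,i) peaks at i = (n−1)/2 and (n+1)/2; the lower is 13.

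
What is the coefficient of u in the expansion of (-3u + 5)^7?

The general term is C(7,j)·(-3u)^j·(5)^(7-j); the u^1 term has j = 1.
C(7,1) = 7.
Coefficient = C(7,1) · (-3)^1 · 5^6 = 7 · (-3) · 15625 = -328125.

-328125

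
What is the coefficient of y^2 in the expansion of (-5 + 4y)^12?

The general term is C(12,j)·(-5)^j·(4y)^(12-j); the y^2 term has j = 10.
C(12,10) = 66.
Coefficient = C(12,10) · (-5)^10 · 4^2 = 66 · 9765625 · 16 = 10312500000.

10312500000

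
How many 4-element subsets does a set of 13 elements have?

C(13,4) = (13·12·11·10) / 4! = 17160 / 24 = 715.

715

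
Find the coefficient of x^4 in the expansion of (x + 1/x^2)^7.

General term: C(7,j)·(x)^j·(1/x^2)^(7-j), with x-exponent 1j − 2(7−j) = 3j − 14.
Set 3j − 14 = 4: j = 6.
C(7,6) = 7; 1^6 = 1; 1^1 = 1.
Coefficient = 7 · 1 · 1 = 7.

7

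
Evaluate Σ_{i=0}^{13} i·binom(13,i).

53248

Since i·C(13,i) = 13·C(12,i−1), the sum is 13·2^12 = 13·4096 = 53248.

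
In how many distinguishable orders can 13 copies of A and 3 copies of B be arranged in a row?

Choose positions for the A's: C(16,13) = 560.

560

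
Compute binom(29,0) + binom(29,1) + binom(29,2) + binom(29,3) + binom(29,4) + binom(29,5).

1 + 29 + 406 + 3654 + 23751 + 118755 = 146596.

146596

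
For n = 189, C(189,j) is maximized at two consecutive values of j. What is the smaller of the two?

For odd n = 189, C(189,j) peaks at j = (n−1)/2 and (n+1)/2; the smaller is 94.

94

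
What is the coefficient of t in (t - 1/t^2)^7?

21

General term: C(7,j)·(t)^j·(-1/t^2)^(7-j), with t-exponent 1j − 2(7−j) = 3j − 14.
Set 3j − 14 = 1: j = 5.
C(7,5) = 21; 1^5 = 1; (-1)^2 = 1.
Coefficient = 21 · 1 · 1 = 21.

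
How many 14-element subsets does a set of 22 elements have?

C(22,14) = C(22,8) by symmetry.
C(22,8) = (22·21·20·19·18·17·16·15) / 8! = 12893126400 / 40320 = 319770.

319770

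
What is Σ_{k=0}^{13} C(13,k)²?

By Vandermonde's identity, Σ C(13,k)² = C(26,13) = 10400600.

10400600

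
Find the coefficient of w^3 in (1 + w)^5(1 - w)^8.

Coefficient of w^3 = Σ_{j} C(5,j)·1^j·C(8,3-j)·(-1)^(3-j) for j from 0 to 3.
= (-56) + 140 + (-80) + 10 = 14.

14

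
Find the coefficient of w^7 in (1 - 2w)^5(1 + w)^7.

99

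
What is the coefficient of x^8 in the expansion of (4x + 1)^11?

10813440

The general term is C(11,j)·(4x)^j·(1)^(11-j); the x^8 term has j = 8.
C(11,8) = 165.
Coefficient = C(11,8) · 4^8 = 165 · 65536 = 10813440.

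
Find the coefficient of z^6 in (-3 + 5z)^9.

The general term is C(9,j)·(-3)^j·(5z)^(9-j); the z^6 term has j = 3.
C(9,3) = 84.
Coefficient = C(9,3) · (-3)^3 · 5^6 = 84 · (-27) · 15625 = -35437500.

-35437500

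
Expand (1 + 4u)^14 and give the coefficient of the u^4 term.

256256

The general term is C(14,j)·(1)^j·(4u)^(14-j); the u^4 term has j = 10.
C(14,10) = 1001.
Coefficient = C(14,10) · 4^4 = 1001 · 256 = 256256.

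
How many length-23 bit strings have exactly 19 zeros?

Choose the 19 positions: C(23,19) = 8855.

8855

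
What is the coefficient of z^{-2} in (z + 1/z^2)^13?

1287

General term: C(13,j)·(z)^j·(1/z^2)^(13-j), with z-exponent 1j − 2(13−j) = 3j − 26.
Set 3j − 26 = -2: j = 8.
C(13,8) = 1287; 1^8 = 1; 1^5 = 1.
Coefficient = 1287 · 1 · 1 = 1287.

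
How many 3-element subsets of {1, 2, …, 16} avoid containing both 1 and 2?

All 3-subsets: C(16,3) = 560. Those containing both fixed elements: C(14,1) = 14.
560 − 14 = 546.

546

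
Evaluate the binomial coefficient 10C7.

120

C(10,7) = C(10,3) by symmetry.
C(10,3) = (10·9·8) / 3! = 720 / 6 = 120.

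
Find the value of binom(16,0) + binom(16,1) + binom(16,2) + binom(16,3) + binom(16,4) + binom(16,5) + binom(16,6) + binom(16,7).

1 + 16 + 120 + 560 + 1820 + 4368 + 8008 + 11440 = 26333.

26333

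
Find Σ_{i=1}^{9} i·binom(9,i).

Since i·C(9,i) = 9·C(8,i−1), the sum is 9·2^8 = 9·256 = 2304.

2304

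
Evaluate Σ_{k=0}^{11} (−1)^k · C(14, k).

-78

The partial alternating sum Σ_{k=0}^{11} (−1)^k C(14,k) = (−1)^11 C(13,11) = -78.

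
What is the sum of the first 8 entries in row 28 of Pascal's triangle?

1683218

1 + 28 + 378 + 3276 + 20475 + 98280 + 376740 + 1184040 = 1683218.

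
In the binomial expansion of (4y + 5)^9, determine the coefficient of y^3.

The general term is C(9,j)·(4y)^j·(5)^(9-j); the y^3 term has j = 3.
C(9,3) = 84.
Coefficient = C(9,3) · 4^3 · 5^6 = 84 · 64 · 15625 = 84000000.

84000000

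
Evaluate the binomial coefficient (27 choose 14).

20058300

C(27,14) = C(27,13) by symmetry.
C(27,13) = (27·26·25·24·23·22·21·20·19·18·17·16·15) / 13! = 124903451312640000 / 6227020800 = 20058300.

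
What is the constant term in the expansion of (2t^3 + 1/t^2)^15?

General term: C(15,j)·(2t^3)^j·(1/t^2)^(15-j), with t-exponent 3j − 2(15−j) = 5j − 30.
Set 5j − 30 = 0: j = 6.
C(15,6) = 5005; 2^6 = 64; 1^9 = 1.
Coefficient = 5005 · 64 · 1 = 320320.

320320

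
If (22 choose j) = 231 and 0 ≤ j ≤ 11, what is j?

C(22,j) increases on 0 ≤ j ≤ 11. C(22,1) = 22 and C(22,2) = 231, so j = 2.

2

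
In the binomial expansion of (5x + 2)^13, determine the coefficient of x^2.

The general term is C(13,j)·(5x)^j·(2)^(13-j); the x^2 term has j = 2.
C(13,2) = 78.
Coefficient = C(13,2) · 5^2 · 2^11 = 78 · 25 · 2048 = 3993600.

3993600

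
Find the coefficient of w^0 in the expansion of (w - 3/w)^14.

General term: C(14,j)·(w)^j·(-3/w)^(14-j), with w-exponent 1j − 1(14−j) = 2j − 14.
Set 2j − 14 = 0: j = 7.
C(14,7) = 3432; 1^7 = 1; (-3)^7 = -2187.
Coefficient = 3432 · 1 · (-2187) = -7505784.

-7505784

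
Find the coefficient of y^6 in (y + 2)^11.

The general term is C(11,j)·(y)^j·(2)^(11-j); the y^6 term has j = 6.
C(11,6) = 462.
Coefficient = C(11,6) · 2^5 = 462 · 32 = 14784.

14784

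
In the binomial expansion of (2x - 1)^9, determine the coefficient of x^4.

-2016

The general term is C(9,j)·(2x)^j·(-1)^(9-j); the x^4 term has j = 4.
C(9,4) = 126.
Coefficient = C(9,4) · 2^4 · (-1)^5 = 126 · 16 · (-1) = -2016.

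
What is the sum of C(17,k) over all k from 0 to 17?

The entries of row 17 sum to 2^17 = 131072.

131072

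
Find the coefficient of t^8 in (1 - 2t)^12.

126720

The general term is C(12,j)·(1)^j·(-2t)^(12-j); the t^8 term has j = 4.
C(12,4) = 495.
Coefficient = C(12,4) · (-2)^8 = 495 · 256 = 126720.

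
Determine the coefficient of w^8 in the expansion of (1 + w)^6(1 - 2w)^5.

Coefficient of w^8 = Σ_{j} C(6,j)·1^j·C(5,8-j)·(-2)^(8-j) for j from 3 to 6.
= (-640) + 1200 + (-480) + 40 = 120.

120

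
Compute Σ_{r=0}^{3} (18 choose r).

988

1 + 18 + 153 + 816 = 988.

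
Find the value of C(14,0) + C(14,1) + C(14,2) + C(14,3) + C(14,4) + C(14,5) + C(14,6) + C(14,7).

1 + 14 + 91 + 364 + 1001 + 2002 + 3003 + 3432 = 9908.

9908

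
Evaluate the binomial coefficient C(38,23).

C(38,23) = C(38,15) by symmetry.
C(38,15) = (38·37·36·35·34·33·32·31·30·29·28·27·26·25·24) / 15! = 20231404874494894080000 / 1307674368000 = 15471286560.

15471286560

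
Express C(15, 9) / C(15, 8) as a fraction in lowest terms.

C(n,k+1)/C(n,k) = (n−k)/(k+1) = (15−8)/(8+1) = 7/9.

7/9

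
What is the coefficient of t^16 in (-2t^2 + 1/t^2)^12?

67584

General term: C(12,j)·(-2t^2)^j·(1/t^2)^(12-j), with t-exponent 2j − 2(12−j) = 4j − 24.
Set 4j − 24 = 16: j = 10.
C(12,10) = 66; (-2)^10 = 1024; 1^2 = 1.
Coefficient = 66 · 1024 · 1 = 67584.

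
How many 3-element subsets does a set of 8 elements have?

56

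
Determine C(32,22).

64512240

C(32,22) = C(32,10) by symmetry.
C(32,10) = (32·31·30·29·28·27·26·25·24·23) / 10! = 234102016512000 / 3628800 = 64512240.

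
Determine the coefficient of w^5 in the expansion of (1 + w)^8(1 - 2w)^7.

Coefficient of w^5 = Σ_{j} C(8,j)·1^j·C(7,5-j)·(-2)^(5-j) for j from 0 to 5.
= (-672) + 4480 + (-7840) + 4704 + (-980) + 56 = -252.

-252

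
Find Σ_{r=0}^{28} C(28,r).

268435456

Setting x = 1 in (1+x)^28 gives Σ C(28,r) = 2^28 = 268435456.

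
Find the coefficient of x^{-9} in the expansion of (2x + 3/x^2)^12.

55427328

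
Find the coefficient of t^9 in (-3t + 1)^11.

-1082565

The general term is C(11,j)·(-3t)^j·(1)^(11-j); the t^9 term has j = 9.
C(11,9) = 55.
Coefficient = C(11,9) · (-3)^9 = 55 · (-19683) = -1082565.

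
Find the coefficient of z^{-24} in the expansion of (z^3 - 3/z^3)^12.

3897234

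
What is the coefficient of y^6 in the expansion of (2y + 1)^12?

59136

The general term is C(12,j)·(2y)^j·(1)^(12-j); the y^6 term has j = 6.
C(12,6) = 924.
Coefficient = C(12,6) · 2^6 = 924 · 64 = 59136.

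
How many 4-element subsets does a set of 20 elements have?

4845

C(20,4) = (20·19·18·17) / 4! = 116280 / 24 = 4845.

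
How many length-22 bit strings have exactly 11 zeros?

Choose the 11 positions: C(22,11) = 705432.

705432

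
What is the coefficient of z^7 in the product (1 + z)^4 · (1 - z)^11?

Coefficient of z^7 = Σ_{j} C(4,j)·1^j·C(11,7-j)·(-1)^(7-j) for j from 0 to 4.
= (-330) + 1848 + (-2772) + 1320 + (-165) = -99.

-99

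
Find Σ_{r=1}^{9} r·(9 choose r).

Since r·C(9,r) = 9·C(8,r−1), the sum is 9·2^8 = 9·256 = 2304.

2304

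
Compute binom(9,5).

126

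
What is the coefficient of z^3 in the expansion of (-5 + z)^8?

-175000

The general term is C(8,j)·(-5)^j·(z)^(8-j); the z^3 term has j = 5.
C(8,5) = 56.
Coefficient = C(8,5) · (-5)^5 = 56 · (-3125) = -175000.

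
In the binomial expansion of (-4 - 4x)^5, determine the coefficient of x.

The general term is C(5,j)·(-4)^j·(-4x)^(5-j); the x^1 term has j = 4.
C(5,4) = 5.
Coefficient = C(5,4) · (-4)^4 · (-4)^1 = 5 · 256 · (-4) = -5120.

-5120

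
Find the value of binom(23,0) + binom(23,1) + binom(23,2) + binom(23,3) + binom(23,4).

10903

1 + 23 + 253 + 1771 + 8855 = 10903.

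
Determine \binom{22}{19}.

C(22,19) = C(22,3) by symmetry.
C(22,3) = (22·21·20) / 3! = 9240 / 6 = 1540.

1540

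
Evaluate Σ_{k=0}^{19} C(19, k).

524288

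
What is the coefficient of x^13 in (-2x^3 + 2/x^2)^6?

General term: C(6,j)·(-2x^3)^j·(2/x^2)^(6-j), with x-exponent 3j − 2(6−j) = 5j − 12.
Set 5j − 12 = 13: j = 5.
C(6,5) = 6; (-2)^5 = -32; 2^1 = 2.
Coefficient = 6 · (-32) · 2 = -384.

-384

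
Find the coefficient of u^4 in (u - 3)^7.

-945

The general term is C(7,j)·(u)^j·(-3)^(7-j); the u^4 term has j = 4.
C(7,4) = 35.
Coefficient = C(7,4) · (-3)^3 = 35 · (-27) = -945.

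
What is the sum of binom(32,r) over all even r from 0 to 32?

2147483648

Half of (1+1)^32 + (1−1)^32 gives the even-index sum: 2^31 = 2147483648.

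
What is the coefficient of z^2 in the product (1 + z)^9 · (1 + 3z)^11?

828

Coefficient of z^2 = Σ_{j} C(9,j)·1^j·C(11,2-j)·3^(2-j) for j from 0 to 2.
= 495 + 297 + 36 = 828.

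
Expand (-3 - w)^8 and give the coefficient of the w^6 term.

252

The general term is C(8,j)·(-3)^j·(-w)^(8-j); the w^6 term has j = 2.
C(8,2) = 28.
Coefficient = C(8,2) · (-3)^2 = 28 · 9 = 252.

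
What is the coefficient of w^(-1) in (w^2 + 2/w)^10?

15360

General term: C(10,j)·(w^2)^j·(2/w)^(10-j), with w-exponent 2j − 1(10−j) = 3j − 10.
Set 3j − 10 = -1: j = 3.
C(10,3) = 120; 1^3 = 1; 2^7 = 128.
Coefficient = 120 · 1 · 128 = 15360.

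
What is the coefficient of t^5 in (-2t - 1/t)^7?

-448

General term: C(7,j)·(-2t)^j·(-1/t)^(7-j), with t-exponent 1j − 1(7−j) = 2j − 7.
Set 2j − 7 = 5: j = 6.
C(7,6) = 7; (-2)^6 = 64; (-1)^1 = -1.
Coefficient = 7 · 64 · (-1) = -448.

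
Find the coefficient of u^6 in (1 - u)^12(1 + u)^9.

Coefficient of u^6 = Σ_{j} C(12,j)·(-1)^j·C(9,6-j)·1^(6-j) for j from 0 to 6.
= 84 + (-1512) + 8316 + (-18480) + 17820 + (-7128) + 924 = 24.

24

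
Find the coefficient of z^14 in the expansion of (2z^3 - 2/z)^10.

215040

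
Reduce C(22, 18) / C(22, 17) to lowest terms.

C(n,k+1)/C(n,k) = (n−k)/(k+1) = (22−17)/(17+1) = 5/18.

5/18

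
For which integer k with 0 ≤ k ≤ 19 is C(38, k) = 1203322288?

C(38,k) increases on 0 ≤ k ≤ 19. C(38,10) = 472733756 and C(38,11) = 1203322288, so k = 11.

11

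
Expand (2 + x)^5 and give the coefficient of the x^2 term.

The general term is C(5,j)·(2)^j·(x)^(5-j); the x^2 term has j = 3.
C(5,3) = 10.
Coefficient = C(5,3) · 2^3 = 10 · 8 = 80.

80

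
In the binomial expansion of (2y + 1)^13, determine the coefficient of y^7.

219648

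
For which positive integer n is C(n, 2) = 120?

16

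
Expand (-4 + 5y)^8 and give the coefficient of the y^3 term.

The general term is C(8,j)·(-4)^j·(5y)^(8-j); the y^3 term has j = 5.
C(8,5) = 56.
Coefficient = C(8,5) · (-4)^5 · 5^3 = 56 · (-1024) · 125 = -7168000.

-7168000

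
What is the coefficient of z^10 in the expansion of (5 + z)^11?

55

The general term is C(11,j)·(5)^j·(z)^(11-j); the z^10 term has j = 1.
C(11,1) = 11.
Coefficient = C(11,1) · 5^1 = 11 · 5 = 55.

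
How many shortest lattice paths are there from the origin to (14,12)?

9657700

Each path is a sequence of 26 steps with 14 rights: C(26,14) = 9657700.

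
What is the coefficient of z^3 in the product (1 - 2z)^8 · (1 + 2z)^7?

56

Coefficient of z^3 = Σ_{j} C(8,j)·(-2)^j·C(7,3-j)·2^(3-j) for j from 0 to 3.
= 280 + (-1344) + 1568 + (-448) = 56.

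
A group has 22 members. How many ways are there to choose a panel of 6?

74613

This is C(22,6) = 74613.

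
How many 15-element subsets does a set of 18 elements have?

816

C(18,15) = C(18,3) by symmetry.
C(18,3) = (18·17·16) / 3! = 4896 / 6 = 816.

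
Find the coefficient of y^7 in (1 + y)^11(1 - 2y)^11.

Coefficient of y^7 = Σ_{j} C(11,j)·1^j·C(11,7-j)·(-2)^(7-j) for j from 0 to 7.
= (-42240) + 325248 + (-813120) + 871200 + (-435600) + 101640 + (-10164) + 330 = -2706.

-2706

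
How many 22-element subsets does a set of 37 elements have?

9364199760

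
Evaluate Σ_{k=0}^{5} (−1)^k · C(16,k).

The partial alternating sum Σ_{k=0}^{5} (−1)^k C(16,k) = (−1)^5 C(15,5) = -3003.

-3003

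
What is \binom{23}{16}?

245157

C(23,16) = C(23,7) by symmetry.
C(23,7) = (23·22·21·20·19·18·17) / 7! = 1235591280 / 5040 = 245157.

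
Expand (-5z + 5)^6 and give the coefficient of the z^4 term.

The general term is C(6,j)·(-5z)^j·(5)^(6-j); the z^4 term has j = 4.
C(6,4) = 15.
Coefficient = C(6,4) · (-5)^4 · 5^2 = 15 · 625 · 25 = 234375.

234375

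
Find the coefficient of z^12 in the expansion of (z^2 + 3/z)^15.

3648645

General term: C(15,j)·(z^2)^j·(3/z)^(15-j), with z-exponent 2j − 1(15−j) = 3j − 15.
Set 3j − 15 = 12: j = 9.
C(15,9) = 5005; 1^9 = 1; 3^6 = 729.
Coefficient = 5005 · 1 · 729 = 3648645.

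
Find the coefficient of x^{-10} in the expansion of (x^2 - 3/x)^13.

General term: C(13,j)·(x^2)^j·(-3/x)^(13-j), with x-exponent 2j − 1(13−j) = 3j − 13.
Set 3j − 13 = -10: j = 1.
C(13,1) = 13; 1^1 = 1; (-3)^12 = 531441.
Coefficient = 13 · 1 · 531441 = 6908733.

6908733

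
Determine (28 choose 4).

20475

C(28,4) = (28·27·26·25) / 4! = 491400 / 24 = 20475.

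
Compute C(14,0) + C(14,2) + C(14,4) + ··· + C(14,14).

8192

Half of (1+1)^14 + (1−1)^14 gives the even-index sum: 2^13 = 8192.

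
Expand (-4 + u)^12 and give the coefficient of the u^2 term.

69206016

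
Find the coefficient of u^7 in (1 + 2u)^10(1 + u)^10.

1167120

Coefficient of u^7 = Σ_{j} C(10,j)·2^j·C(10,7-j)·1^(7-j) for j from 0 to 7.
= 120 + 4200 + 45360 + 201600 + 403200 + 362880 + 134400 + 15360 = 1167120.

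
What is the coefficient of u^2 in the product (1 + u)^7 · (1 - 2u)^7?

7

Coefficient of u^2 = Σ_{j} C(7,j)·1^j·C(7,2-j)·(-2)^(2-j) for j from 0 to 2.
= 84 + (-98) + 21 = 7.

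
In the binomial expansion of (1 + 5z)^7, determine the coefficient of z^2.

525

The general term is C(7,j)·(1)^j·(5z)^(7-j); the z^2 term has j = 5.
C(7,5) = 21.
Coefficient = C(7,5) · 5^2 = 21 · 25 = 525.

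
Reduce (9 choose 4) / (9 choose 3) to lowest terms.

3/2

C(n,k+1)/C(n,k) = (n−k)/(k+1) = (9−3)/(3+1) = 6/4 = 3/2.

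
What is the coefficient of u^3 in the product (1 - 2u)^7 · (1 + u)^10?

Coefficient of u^3 = Σ_{j} C(7,j)·(-2)^j·C(10,3-j)·1^(3-j) for j from 0 to 3.
= 120 + (-630) + 840 + (-280) = 50.

50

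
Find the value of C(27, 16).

C(27,16) = C(27,11) by symmetry.
C(27,11) = (27·26·25·24·23·22·21·20·19·18·17) / 11! = 520431047136000 / 39916800 = 13037895.

13037895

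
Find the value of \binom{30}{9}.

C(30,9) = (30·29·28·27·26·25·24·23·22) / 9! = 5191778592000 / 362880 = 14307150.

14307150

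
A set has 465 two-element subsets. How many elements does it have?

31

n(n−1)/2 = 465 ⇒ n(n−1) = 930. Since 31·30 = 930, n = 31.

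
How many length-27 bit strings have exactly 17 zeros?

8436285

Choose the 17 positions: C(27,17) = 8436285.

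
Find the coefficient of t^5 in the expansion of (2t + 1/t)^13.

General term: C(13,j)·(2t)^j·(1/t)^(13-j), with t-exponent 1j − 1(13−j) = 2j − 13.
Set 2j − 13 = 5: j = 9.
C(13,9) = 715; 2^9 = 512; 1^4 = 1.
Coefficient = 715 · 512 · 1 = 366080.

366080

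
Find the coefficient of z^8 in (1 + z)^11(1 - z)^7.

Coefficient of z^8 = Σ_{j} C(11,j)·1^j·C(7,8-j)·(-1)^(8-j) for j from 1 to 8.
= (-11) + 385 + (-3465) + 11550 + (-16170) + 9702 + (-2310) + 165 = -154.

-154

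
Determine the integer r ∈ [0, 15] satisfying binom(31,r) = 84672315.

11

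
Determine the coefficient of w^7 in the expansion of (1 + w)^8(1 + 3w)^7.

421985

Coefficient of w^7 = Σ_{j} C(8,j)·1^j·C(7,7-j)·3^(7-j) for j from 0 to 7.
= 2187 + 40824 + 142884 + 158760 + 66150 + 10584 + 588 + 8 = 421985.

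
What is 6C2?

15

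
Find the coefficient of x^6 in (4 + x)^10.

The general term is C(10,j)·(4)^j·(x)^(10-j); the x^6 term has j = 4.
C(10,4) = 210.
Coefficient = C(10,4) · 4^4 = 210 · 256 = 53760.

53760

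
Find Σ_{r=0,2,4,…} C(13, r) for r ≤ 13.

Half of (1+1)^13 + (1−1)^13 gives the even-index sum: 2^12 = 4096.

4096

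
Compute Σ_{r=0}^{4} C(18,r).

4048

1 + 18 + 153 + 816 + 3060 = 4048.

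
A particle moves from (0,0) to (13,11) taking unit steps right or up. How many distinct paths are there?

Each path is a sequence of 24 steps with 13 rights: C(24,13) = 2496144.

2496144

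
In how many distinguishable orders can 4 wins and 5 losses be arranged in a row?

Choose positions for the wins: C(9,4) = 126.

126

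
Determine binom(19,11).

C(19,11) = C(19,8) by symmetry.
C(19,8) = (19·18·17·16·15·14·13·12) / 8! = 3047466240 / 40320 = 75582.

75582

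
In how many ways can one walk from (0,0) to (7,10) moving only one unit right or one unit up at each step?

19448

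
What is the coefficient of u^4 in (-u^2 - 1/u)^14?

3003

General term: C(14,j)·(-u^2)^j·(-1/u)^(14-j), with u-exponent 2j − 1(14−j) = 3j − 14.
Set 3j − 14 = 4: j = 6.
C(14,6) = 3003; (-1)^6 = 1; (-1)^8 = 1.
Coefficient = 3003 · 1 · 1 = 3003.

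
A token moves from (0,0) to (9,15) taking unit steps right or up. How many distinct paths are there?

1307504

Each path is a sequence of 24 steps with 9 rights: C(24,9) = 1307504.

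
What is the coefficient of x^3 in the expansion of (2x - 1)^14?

The general term is C(14,j)·(2x)^j·(-1)^(14-j); the x^3 term has j = 3.
C(14,3) = 364.
Coefficient = C(14,3) · 2^3 · (-1)^11 = 364 · 8 · (-1) = -2912.

-2912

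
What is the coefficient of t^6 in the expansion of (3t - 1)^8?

20412

The general term is C(8,j)·(3t)^j·(-1)^(8-j); the t^6 term has j = 6.
C(8,6) = 28.
Coefficient = C(8,6) · 3^6 = 28 · 729 = 20412.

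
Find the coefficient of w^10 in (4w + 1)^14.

1049624576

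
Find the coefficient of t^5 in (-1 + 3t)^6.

The general term is C(6,j)·(-1)^j·(3t)^(6-j); the t^5 term has j = 1.
C(6,1) = 6.
Coefficient = C(6,1) · (-1)^1 · 3^5 = 6 · (-1) · 243 = -1458.

-1458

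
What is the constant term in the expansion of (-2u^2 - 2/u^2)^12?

General term: C(12,j)·(-2u^2)^j·(-2/u^2)^(12-j), with u-exponent 2j − 2(12−j) = 4j − 24.
Set 4j − 24 = 0: j = 6.
C(12,6) = 924; (-2)^6 = 64; (-2)^6 = 64.
Coefficient = 924 · 64 · 64 = 3784704.

3784704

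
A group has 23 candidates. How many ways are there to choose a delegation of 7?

This is C(23,7) = 245157.

245157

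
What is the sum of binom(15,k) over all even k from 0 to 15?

16384

Half of (1+1)^15 + (1−1)^15 gives the even-index sum: 2^14 = 16384.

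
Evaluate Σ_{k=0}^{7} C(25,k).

726206

1 + 25 + 300 + 2300 + 12650 + 53130 + 177100 + 480700 = 726206.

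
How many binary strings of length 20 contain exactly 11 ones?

Choose the 11 positions: C(20,11) = 167960.

167960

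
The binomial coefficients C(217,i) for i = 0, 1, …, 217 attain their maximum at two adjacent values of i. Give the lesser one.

108

For odd n = 217, C(217,i) peaks at i = (n−1)/2 and (n+1)/2; the lesser is 108.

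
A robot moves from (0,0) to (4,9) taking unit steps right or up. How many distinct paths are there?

715

Each path is a sequence of 13 steps with 4 rights: C(13,4) = 715.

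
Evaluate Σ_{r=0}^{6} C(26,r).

1 + 26 + 325 + 2600 + 14950 + 65780 + 230230 = 313912.

313912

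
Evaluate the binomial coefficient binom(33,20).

573166440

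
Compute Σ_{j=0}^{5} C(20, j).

21700

1 + 20 + 190 + 1140 + 4845 + 15504 = 21700.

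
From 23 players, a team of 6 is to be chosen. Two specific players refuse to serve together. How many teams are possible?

94962

All 6-subsets: C(23,6) = 100947. Those containing both fixed elements: C(21,4) = 5985.
100947 − 5985 = 94962.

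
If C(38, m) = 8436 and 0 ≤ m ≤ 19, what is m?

C(38,m) increases on 0 ≤ m ≤ 19. C(38,2) = 703 and C(38,3) = 8436, so m = 3.

3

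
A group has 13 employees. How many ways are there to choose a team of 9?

This is C(13,9) = 715.

715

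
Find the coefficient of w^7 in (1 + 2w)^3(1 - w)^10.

-204

Coefficient of w^7 = Σ_{j} C(3,j)·2^j·C(10,7-j)·(-1)^(7-j) for j from 0 to 3.
= (-120) + 1260 + (-3024) + 1680 = -204.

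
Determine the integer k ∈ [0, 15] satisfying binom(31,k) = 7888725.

C(31,k) increases on 0 ≤ k ≤ 15. C(31,7) = 2629575 and C(31,8) = 7888725, so k = 8.

8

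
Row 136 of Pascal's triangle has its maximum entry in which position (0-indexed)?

68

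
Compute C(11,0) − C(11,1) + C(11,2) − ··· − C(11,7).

-120

The partial alternating sum Σ_{k=0}^{7} (−1)^k C(11,k) = (−1)^7 C(10,7) = -120.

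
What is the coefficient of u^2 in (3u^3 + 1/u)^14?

81081

General term: C(14,j)·(3u^3)^j·(1/u)^(14-j), with u-exponent 3j − 1(14−j) = 4j − 14.
Set 4j − 14 = 2: j = 4.
C(14,4) = 1001; 3^4 = 81; 1^10 = 1.
Coefficient = 1001 · 81 · 1 = 81081.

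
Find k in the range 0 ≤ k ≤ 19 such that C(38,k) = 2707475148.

12

C(38,k) increases on 0 ≤ k ≤ 19. C(38,11) = 1203322288 and C(38,12) = 2707475148, so k = 12.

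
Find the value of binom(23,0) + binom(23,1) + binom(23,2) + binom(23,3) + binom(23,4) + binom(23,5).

1 + 23 + 253 + 1771 + 8855 + 33649 = 44552.

44552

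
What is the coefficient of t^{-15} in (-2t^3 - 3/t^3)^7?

-10206

General term: C(7,j)·(-2t^3)^j·(-3/t^3)^(7-j), with t-exponent 3j − 3(7−j) = 6j − 21.
Set 6j − 21 = -15: j = 1.
C(7,1) = 7; (-2)^1 = -2; (-3)^6 = 729.
Coefficient = 7 · (-2) · 729 = -10206.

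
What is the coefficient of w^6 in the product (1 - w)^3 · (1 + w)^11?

-99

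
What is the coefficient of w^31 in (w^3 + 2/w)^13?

General term: C(13,j)·(w^3)^j·(2/w)^(13-j), with w-exponent 3j − 1(13−j) = 4j − 13.
Set 4j − 13 = 31: j = 11.
C(13,11) = 78; 1^11 = 1; 2^2 = 4.
Coefficient = 78 · 1 · 4 = 312.

312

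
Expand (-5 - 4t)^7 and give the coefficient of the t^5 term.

-537600

The general term is C(7,j)·(-5)^j·(-4t)^(7-j); the t^5 term has j = 2.
C(7,2) = 21.
Coefficient = C(7,2) · (-5)^2 · (-4)^5 = 21 · 25 · (-1024) = -537600.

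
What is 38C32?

C(38,32) = C(38,6) by symmetry.
C(38,6) = (38·37·36·35·34·33) / 6! = 1987690320 / 720 = 2760681.

2760681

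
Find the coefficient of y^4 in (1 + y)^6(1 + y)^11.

(1 + y)^6(1 + y)^11 = (1 + y)^17, so the coefficient of y^4 is C(17,4)·1^4 = 2380·1 = 2380.

2380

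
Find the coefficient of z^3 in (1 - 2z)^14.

-2912

The general term is C(14,j)·(1)^j·(-2z)^(14-j); the z^3 term has j = 11.
C(14,11) = 364.
Coefficient = C(14,11) · (-2)^3 = 364 · (-8) = -2912.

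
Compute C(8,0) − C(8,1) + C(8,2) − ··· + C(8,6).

The partial alternating sum Σ_{k=0}^{6} (−1)^k C(8,k) = (−1)^6 C(7,6) = 7.

7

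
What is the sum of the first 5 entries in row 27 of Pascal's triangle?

1 + 27 + 351 + 2925 + 17550 = 20854.

20854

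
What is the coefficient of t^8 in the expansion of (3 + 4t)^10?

The general term is C(10,j)·(3)^j·(4t)^(10-j); the t^8 term has j = 2.
C(10,2) = 45.
Coefficient = C(10,2) · 3^2 · 4^8 = 45 · 9 · 65536 = 26542080.

26542080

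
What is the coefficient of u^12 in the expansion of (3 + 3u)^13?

The general term is C(13,j)·(3)^j·(3u)^(13-j); the u^12 term has j = 1.
C(13,1) = 13.
Coefficient = C(13,1) · 3^1 · 3^12 = 13 · 3 · 531441 = 20726199.

20726199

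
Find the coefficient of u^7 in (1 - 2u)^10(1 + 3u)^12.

47928

Coefficient of u^7 = Σ_{j} C(10,j)·(-2)^j·C(12,7-j)·3^(7-j) for j from 0 to 7.
= 1732104 + (-13471920) + 34642080 + (-38491200) + 19958400 + (-4790016) + 483840 + (-15360) = 47928.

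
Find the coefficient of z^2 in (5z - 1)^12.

1650

The general term is C(12,j)·(5z)^j·(-1)^(12-j); the z^2 term has j = 2.
C(12,2) = 66.
Coefficient = C(12,2) · 5^2 = 66 · 25 = 1650.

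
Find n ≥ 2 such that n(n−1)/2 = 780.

40

n(n−1)/2 = 780 ⇒ n(n−1) = 1560. Since 40·39 = 1560, n = 40.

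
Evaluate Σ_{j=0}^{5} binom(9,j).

382

1 + 9 + 36 + 84 + 126 + 126 = 382.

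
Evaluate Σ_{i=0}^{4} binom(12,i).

794

1 + 12 + 66 + 220 + 495 = 794.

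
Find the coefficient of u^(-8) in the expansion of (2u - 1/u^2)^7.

General term: C(7,j)·(2u)^j·(-1/u^2)^(7-j), with u-exponent 1j − 2(7−j) = 3j − 14.
Set 3j − 14 = -8: j = 2.
C(7,2) = 21; 2^2 = 4; (-1)^5 = -1.
Coefficient = 21 · 4 · (-1) = -84.

-84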